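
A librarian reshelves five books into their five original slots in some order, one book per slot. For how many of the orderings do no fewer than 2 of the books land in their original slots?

31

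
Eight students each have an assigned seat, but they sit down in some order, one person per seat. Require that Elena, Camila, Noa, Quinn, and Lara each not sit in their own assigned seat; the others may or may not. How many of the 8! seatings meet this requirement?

21234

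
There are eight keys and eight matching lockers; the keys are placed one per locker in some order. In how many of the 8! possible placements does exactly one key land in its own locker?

14832

Choose which one of the 8 is fixed: C(8,1) = 8.
The remaining 7 must be deranged: !7 = 1854.
Total: 8 × 1854 = 14832.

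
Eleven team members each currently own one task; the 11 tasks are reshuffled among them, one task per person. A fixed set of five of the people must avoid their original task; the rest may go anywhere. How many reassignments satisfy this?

25022880

Inclusion-exclusion on the 5 forbidden self-matches:
Σ_{j=0}^{5} (-1)^j C(5,j)(11-j)!
= C(5,0)·11! - C(5,1)·10! + C(5,2)·9! - C(5,3)·8! + C(5,4)·7! - C(5,5)·6!
= 39916800 - 18144000 + 3628800 - 403200 + 25200 - 720
= 25022880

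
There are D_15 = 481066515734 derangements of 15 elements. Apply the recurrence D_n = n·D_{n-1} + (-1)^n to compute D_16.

D_16 = 16·481066515734 + 1 = 7697064251745.

7697064251745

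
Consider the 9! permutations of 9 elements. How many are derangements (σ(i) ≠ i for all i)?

133496

Use !n = (n-1)(!(n-1) + !(n-2)).
!9 = 8·(14833 + 1854) = 8·16687 = 133496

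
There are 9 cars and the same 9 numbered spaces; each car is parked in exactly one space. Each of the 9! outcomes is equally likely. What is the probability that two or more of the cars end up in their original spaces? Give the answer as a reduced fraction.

Favorable outcomes: Σ_{i≥2} C(9,i)·!(9-i) = 36·1854 + 84·265 + 126·44 + 126·9 + 84·2 + 36·1 + 9·0 + 1·1 = 95887.
Total outcomes: 9! = 362880.
Probability = 95887/362880 = 95887/362880.

95887/362880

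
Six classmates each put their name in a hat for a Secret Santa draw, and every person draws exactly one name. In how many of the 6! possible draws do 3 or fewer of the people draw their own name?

Sum C(6,i)·!(6-i) for i = 0..3:
  i=0: C(6,0)·!6 = 1·265 = 265
  i=1: C(6,1)·!5 = 6·44 = 264
  i=2: C(6,2)·!4 = 15·9 = 135
  i=3: C(6,3)·!3 = 20·2 = 40
Total = 704.

704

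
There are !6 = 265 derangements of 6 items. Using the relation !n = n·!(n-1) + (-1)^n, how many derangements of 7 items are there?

!7 = 7·265 - 1 = 1854.

1854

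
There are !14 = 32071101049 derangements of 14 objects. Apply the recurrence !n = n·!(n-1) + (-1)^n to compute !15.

481066515734

!15 = 15·32071101049 - 1 = 481066515734.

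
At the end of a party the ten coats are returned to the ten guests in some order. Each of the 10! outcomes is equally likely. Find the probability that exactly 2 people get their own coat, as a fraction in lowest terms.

Favorable outcomes: C(10,2)·!8 = 45·14833 = 667485.
Total outcomes: 10! = 3628800.
Probability = 667485/3628800 = 2119/11520.

2119/11520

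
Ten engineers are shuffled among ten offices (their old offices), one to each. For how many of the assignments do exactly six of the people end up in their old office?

1890

Pick the 6 fixed positions: C(10,6) = 210 ways.
The remaining 4 must be deranged: !4 = 9.
Total: 210 × 9 = 1890.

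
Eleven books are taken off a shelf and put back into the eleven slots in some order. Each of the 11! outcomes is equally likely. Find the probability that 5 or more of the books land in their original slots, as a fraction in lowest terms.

73057/19958400

Favorable outcomes: Σ_{i≥5} C(11,i)·!(11-i) = 462·265 + 462·44 + 330·9 + 165·2 + 55·1 + 11·0 + 1·1 = 146114.
Total outcomes: 11! = 39916800.
Probability = 146114/39916800 = 73057/19958400.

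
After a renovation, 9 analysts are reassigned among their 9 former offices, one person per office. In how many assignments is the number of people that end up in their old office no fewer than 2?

95887

Sum C(9,i)·!(9-i) for i = 2..9:
  i=2: C(9,2)·!7 = 36·1854 = 66744
  i=3: C(9,3)·!6 = 84·265 = 22260
  i=4: C(9,4)·!5 = 126·44 = 5544
  i=5: C(9,5)·!4 = 126·9 = 1134
  i=6: C(9,6)·!3 = 84·2 = 168
  i=7: C(9,7)·!2 = 36·1 = 36
  i=8: C(9,8)·!1 = 9·0 = 0
  i=9: C(9,9)·!0 = 1·1 = 1
Total = 95887.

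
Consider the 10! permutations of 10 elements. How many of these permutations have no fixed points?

1334961

!10 is the nearest integer to 10!/e.
10! = 3628800, and 3628800/e ≈ 1334960.92, so !10 = 1334961.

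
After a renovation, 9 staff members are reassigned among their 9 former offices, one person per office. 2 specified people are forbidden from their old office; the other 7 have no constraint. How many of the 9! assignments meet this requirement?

287280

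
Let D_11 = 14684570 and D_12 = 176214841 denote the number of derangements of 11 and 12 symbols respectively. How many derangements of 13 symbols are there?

D_13 = (13-1)·(D_12 + D_11) = 12·(176214841 + 14684570) = 12·190899411 = 2290792932.

2290792932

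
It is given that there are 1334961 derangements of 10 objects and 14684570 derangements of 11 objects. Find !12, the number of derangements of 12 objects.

176214841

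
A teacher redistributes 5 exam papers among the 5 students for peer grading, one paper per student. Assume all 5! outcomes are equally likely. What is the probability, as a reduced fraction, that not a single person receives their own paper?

Favorable outcomes: !5 = 44.
Total outcomes: 5! = 120.
Probability = 44/120 = 11/30.

11/30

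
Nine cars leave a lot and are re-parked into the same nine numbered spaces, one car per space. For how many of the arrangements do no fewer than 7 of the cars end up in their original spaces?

37

# with exactly i fixed is C(9,i)·!(9-i); sum over i=7..9:
  i=7: C(9,7)·!2 = 36·1 = 36
  i=8: C(9,8)·!1 = 9·0 = 0
  i=9: C(9,9)·!0 = 1·1 = 1
Total = 37.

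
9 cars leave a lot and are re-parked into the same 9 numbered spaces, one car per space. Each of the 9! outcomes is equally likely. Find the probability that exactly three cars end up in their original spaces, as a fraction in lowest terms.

53/864

Favorable outcomes: C(9,3)·!6 = 84·265 = 22260.
Total outcomes: 9! = 362880.
Probability = 22260/362880 = 53/864.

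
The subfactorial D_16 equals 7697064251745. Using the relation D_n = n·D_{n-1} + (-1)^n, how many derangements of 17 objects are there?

D_17 = 17·7697064251745 - 1 = 130850092279664.

130850092279664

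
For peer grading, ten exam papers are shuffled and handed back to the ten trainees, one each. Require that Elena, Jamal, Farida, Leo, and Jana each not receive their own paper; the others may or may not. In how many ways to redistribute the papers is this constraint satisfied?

2170680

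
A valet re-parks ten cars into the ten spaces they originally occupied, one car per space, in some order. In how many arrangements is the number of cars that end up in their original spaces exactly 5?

11088

Pick the 5 fixed positions: C(10,5) = 252 ways.
The remaining 5 must be deranged: !5 = 44.
Total: 252 × 44 = 11088.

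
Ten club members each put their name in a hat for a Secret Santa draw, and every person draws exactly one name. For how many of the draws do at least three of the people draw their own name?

291394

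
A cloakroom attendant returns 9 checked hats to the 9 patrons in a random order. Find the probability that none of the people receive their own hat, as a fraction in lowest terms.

16687/45360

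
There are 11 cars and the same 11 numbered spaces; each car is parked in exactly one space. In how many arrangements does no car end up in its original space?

14684570

Use !n = (n-1)(!(n-1) + !(n-2)).
!11 = 10·(1334961 + 133496) = 10·1468457 = 14684570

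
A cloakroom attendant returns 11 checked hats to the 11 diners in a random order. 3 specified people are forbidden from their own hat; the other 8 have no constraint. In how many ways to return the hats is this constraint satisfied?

30078720

Let A_j be the event that the j-th constrained one is fixed. By inclusion-exclusion over the 3 events:
Σ_{j=0}^{3} (-1)^j C(3,j)(11-j)!
= C(3,0)·11! - C(3,1)·10! + C(3,2)·9! - C(3,3)·8!
= 39916800 - 10886400 + 1088640 - 40320
= 30078720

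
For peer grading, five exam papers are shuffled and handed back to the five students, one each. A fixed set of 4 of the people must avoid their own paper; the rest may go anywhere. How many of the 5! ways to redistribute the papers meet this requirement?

Inclusion-exclusion on the 4 forbidden self-matches:
Σ_{j=0}^{4} (-1)^j C(4,j)(5-j)!
= C(4,0)·5! - C(4,1)·4! + C(4,2)·3! - C(4,3)·2! + C(4,4)·1!
= 120 - 96 + 36 - 8 + 1
= 53

53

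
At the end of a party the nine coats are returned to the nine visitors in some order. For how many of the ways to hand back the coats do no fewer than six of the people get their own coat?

# with exactly i fixed is C(9,i)·!(9-i); sum over i=6..9:
  i=6: C(9,6)·!3 = 84·2 = 168
  i=7: C(9,7)·!2 = 36·1 = 36
  i=8: C(9,8)·!1 = 9·0 = 0
  i=9: C(9,9)·!0 = 1·1 = 1
Total = 205.

205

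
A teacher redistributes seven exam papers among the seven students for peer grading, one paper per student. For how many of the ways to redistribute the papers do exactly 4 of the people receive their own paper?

70

Pick the 4 fixed positions: C(7,4) = 35 ways.
The other 3 form a derangement: !3 = 2.
Total: 35 × 2 = 70.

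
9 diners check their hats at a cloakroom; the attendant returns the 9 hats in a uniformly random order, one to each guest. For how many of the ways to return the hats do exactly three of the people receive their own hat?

Choose which 3 of the 9 are fixed: C(9,3) = 84.
The remaining 6 must be deranged: !6 = 265.
Total: 84 × 265 = 22260.

22260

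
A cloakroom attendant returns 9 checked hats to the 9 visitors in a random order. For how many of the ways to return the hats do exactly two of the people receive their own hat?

Pick the 2 fixed positions: C(9,2) = 36 ways.
The other 7 form a derangement: !7 = 1854.
Total: 36 × 1854 = 66744.

66744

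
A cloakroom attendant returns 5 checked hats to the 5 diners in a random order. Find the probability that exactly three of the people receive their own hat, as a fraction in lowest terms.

Favorable outcomes: C(5,3)·!2 = 10·1 = 10.
Total outcomes: 5! = 120.
Probability = 10/120 = 1/12.

1/12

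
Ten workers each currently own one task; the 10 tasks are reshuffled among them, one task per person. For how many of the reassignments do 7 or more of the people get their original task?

286

Sum C(10,i)·!(10-i) for i = 7..10:
  i=7: C(10,7)·!3 = 120·2 = 240
  i=8: C(10,8)·!2 = 45·1 = 45
  i=9: C(10,9)·!1 = 10·0 = 0
  i=10: C(10,10)·!0 = 1·1 = 1
Total = 286.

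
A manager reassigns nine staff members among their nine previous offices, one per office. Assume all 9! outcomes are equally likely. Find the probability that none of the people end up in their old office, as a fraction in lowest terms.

16687/45360

Favorable outcomes: !9 = 133496.
Total outcomes: 9! = 362880.
Probability = 133496/362880 = 16687/45360.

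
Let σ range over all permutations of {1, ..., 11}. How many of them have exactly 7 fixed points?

2970

Choose which 7 of the 11 are fixed: C(11,7) = 330.
The remaining 4 must be deranged: !4 = 9.
Total: 330 × 9 = 2970.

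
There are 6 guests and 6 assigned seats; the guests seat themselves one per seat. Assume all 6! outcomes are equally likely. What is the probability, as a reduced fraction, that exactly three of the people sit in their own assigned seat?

Favorable outcomes: C(6,3)·!3 = 20·2 = 40.
Total outcomes: 6! = 720.
Probability = 40/720 = 1/18.

1/18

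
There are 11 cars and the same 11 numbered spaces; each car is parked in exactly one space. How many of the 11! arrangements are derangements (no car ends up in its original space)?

By inclusion-exclusion, !11 = Σ (-1)^k · 11!/k! for k=0..11
= 11! - 11!/1! + 11!/2! - 11!/3! + 11!/4! - 11!/5! + 11!/6! - 11!/7! + 11!/8! - 11!/9! + 11!/10! - 11!/11!
= 39916800 - 39916800 + 19958400 - 6652800 + 1663200 - 332640 + 55440 - 7920 + 990 - 110 + 11 - 1
= 14684570

14684570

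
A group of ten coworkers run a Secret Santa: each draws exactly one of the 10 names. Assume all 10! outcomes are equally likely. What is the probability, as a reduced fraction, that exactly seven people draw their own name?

1/15120

Favorable outcomes: C(10,7)·!3 = 120·2 = 240.
Total outcomes: 10! = 3628800.
Probability = 240/3628800 = 1/15120.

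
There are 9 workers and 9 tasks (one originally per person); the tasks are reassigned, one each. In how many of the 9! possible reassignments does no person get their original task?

133496

!9 = 9! · Σ_{k=0}^{9} (-1)^k/k!
= 9! - 9!/1! + 9!/2! - 9!/3! + 9!/4! - 9!/5! + 9!/6! - 9!/7! + 9!/8! - 9!/9!
= 362880 - 362880 + 181440 - 60480 + 15120 - 3024 + 504 - 72 + 9 - 1
= 133496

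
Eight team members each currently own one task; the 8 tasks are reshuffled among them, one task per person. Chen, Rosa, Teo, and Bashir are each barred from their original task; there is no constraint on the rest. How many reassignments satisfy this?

24024

Inclusion-exclusion on the 4 forbidden self-matches:
Σ_{j=0}^{4} (-1)^j C(4,j)(8-j)!
= C(4,0)·8! - C(4,1)·7! + C(4,2)·6! - C(4,3)·5! + C(4,4)·4!
= 40320 - 20160 + 4320 - 480 + 24
= 24024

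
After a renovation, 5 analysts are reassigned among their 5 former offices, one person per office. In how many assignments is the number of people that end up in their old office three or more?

11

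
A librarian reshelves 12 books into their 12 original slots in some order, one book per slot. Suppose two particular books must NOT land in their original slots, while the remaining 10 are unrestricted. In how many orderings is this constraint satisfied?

Inclusion-exclusion on the 2 forbidden self-matches:
Σ_{j=0}^{2} (-1)^j C(2,j)(12-j)!
= C(2,0)·12! - C(2,1)·11! + C(2,2)·10!
= 479001600 - 79833600 + 3628800
= 402796800

402796800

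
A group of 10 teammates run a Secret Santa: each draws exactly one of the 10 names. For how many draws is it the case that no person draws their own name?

The subfactorial !10 = [10!/e] (nearest integer).
10! = 3628800, and 3628800/e ≈ 1334960.92, so !10 = 1334961.

1334961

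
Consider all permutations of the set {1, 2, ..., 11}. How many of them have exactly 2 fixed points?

7342280

Pick the 2 fixed positions: C(11,2) = 55 ways.
The other 9 form a derangement: !9 = 133496.
Total: 55 × 133496 = 7342280.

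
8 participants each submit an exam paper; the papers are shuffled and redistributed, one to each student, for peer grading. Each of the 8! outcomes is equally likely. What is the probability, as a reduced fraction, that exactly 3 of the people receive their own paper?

11/180

Favorable outcomes: C(8,3)·!5 = 56·44 = 2464.
Total outcomes: 8! = 40320.
Probability = 2464/40320 = 11/180.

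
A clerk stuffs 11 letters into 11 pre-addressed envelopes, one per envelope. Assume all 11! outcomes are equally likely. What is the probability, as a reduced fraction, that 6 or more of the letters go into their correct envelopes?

Favorable outcomes: Σ_{i≥6} C(11,i)·!(11-i) = 462·44 + 330·9 + 165·2 + 55·1 + 11·0 + 1·1 = 23684.
Total outcomes: 11! = 39916800.
Probability = 23684/39916800 = 5921/9979200.

5921/9979200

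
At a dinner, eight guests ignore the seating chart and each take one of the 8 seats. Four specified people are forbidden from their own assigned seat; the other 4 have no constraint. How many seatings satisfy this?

24024

Inclusion-exclusion on the 4 forbidden self-matches:
Σ_{j=0}^{4} (-1)^j C(4,j)(8-j)!
= C(4,0)·8! - C(4,1)·7! + C(4,2)·6! - C(4,3)·5! + C(4,4)·4!
= 40320 - 20160 + 4320 - 480 + 24
= 24024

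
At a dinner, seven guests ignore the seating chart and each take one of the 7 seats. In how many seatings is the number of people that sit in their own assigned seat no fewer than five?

22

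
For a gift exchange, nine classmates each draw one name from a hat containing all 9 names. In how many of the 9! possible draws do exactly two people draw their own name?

66744

Choose which 2 of the 9 are fixed: C(9,2) = 36.
The other 7 form a derangement: !7 = 1854.
Total: 36 × 1854 = 66744.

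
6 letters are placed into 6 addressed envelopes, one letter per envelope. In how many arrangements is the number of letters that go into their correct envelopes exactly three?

40

Pick the 3 fixed positions: C(6,3) = 20 ways.
The other 3 form a derangement: !3 = 2.
Total: 20 × 2 = 40.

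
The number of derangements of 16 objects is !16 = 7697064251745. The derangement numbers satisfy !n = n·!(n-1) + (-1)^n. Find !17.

130850092279664

!17 = 17·7697064251745 - 1 = 130850092279664.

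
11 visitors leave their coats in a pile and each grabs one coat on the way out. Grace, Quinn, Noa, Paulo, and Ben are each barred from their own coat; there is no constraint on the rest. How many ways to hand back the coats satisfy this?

25022880

Inclusion-exclusion on the 5 forbidden self-matches:
Σ_{j=0}^{5} (-1)^j C(5,j)(11-j)!
= C(5,0)·11! - C(5,1)·10! + C(5,2)·9! - C(5,3)·8! + C(5,4)·7! - C(5,5)·6!
= 39916800 - 18144000 + 3628800 - 403200 + 25200 - 720
= 25022880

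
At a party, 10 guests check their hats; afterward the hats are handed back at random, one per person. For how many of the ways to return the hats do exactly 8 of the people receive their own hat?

45

Pick the 8 fixed positions: C(10,8) = 45 ways.
The other 2 form a derangement: !2 = 1.
Total: 45 × 1 = 45.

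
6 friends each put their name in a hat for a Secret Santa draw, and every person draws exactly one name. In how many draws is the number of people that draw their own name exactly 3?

40

Choose which 3 of the 6 are fixed: C(6,3) = 20.
The other 3 form a derangement: !3 = 2.
Total: 20 × 2 = 40.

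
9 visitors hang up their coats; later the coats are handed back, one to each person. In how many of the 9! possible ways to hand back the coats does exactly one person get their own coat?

Choose which one of the 9 is fixed: C(9,1) = 9.
The other 8 form a derangement: !8 = 14833.
Total: 9 × 14833 = 133497.

133497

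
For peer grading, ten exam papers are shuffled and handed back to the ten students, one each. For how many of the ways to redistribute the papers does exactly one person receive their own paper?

1334960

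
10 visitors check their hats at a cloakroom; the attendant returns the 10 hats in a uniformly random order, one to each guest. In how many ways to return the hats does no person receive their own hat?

The subfactorial !10 = [10!/e] (nearest integer).
10! = 3628800, and 3628800/e ≈ 1334960.92, so !10 = 1334961.

1334961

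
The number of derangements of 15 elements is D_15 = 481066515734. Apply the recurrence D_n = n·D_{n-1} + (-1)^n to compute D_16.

7697064251745

D_16 = 16·481066515734 + 1 = 7697064251745.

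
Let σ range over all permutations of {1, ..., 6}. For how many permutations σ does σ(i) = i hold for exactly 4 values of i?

Choose which 4 of the 6 are fixed: C(6,4) = 15.
The other 2 form a derangement: !2 = 1.
Total: 15 × 1 = 15.

15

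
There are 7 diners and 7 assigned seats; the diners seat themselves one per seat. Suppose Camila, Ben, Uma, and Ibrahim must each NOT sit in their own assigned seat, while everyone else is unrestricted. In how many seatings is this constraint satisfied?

Inclusion-exclusion on the 4 forbidden self-matches:
Σ_{j=0}^{4} (-1)^j C(4,j)(7-j)!
= C(4,0)·7! - C(4,1)·6! + C(4,2)·5! - C(4,3)·4! + C(4,4)·3!
= 5040 - 2880 + 720 - 96 + 6
= 2790

2790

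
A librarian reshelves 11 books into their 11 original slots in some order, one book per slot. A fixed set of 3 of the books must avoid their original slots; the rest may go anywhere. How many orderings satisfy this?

30078720

Let A_j be the event that the j-th constrained one is fixed. By inclusion-exclusion over the 3 events:
Σ_{j=0}^{3} (-1)^j C(3,j)(11-j)!
= C(3,0)·11! - C(3,1)·10! + C(3,2)·9! - C(3,3)·8!
= 39916800 - 10886400 + 1088640 - 40320
= 30078720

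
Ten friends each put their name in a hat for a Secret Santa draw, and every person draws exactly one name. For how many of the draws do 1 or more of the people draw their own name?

Sum C(10,i)·!(10-i) for i = 1..10:
  i=1: C(10,1)·!9 = 10·133496 = 1334960
  i=2: C(10,2)·!8 = 45·14833 = 667485
  i=3: C(10,3)·!7 = 120·1854 = 222480
  i=4: C(10,4)·!6 = 210·265 = 55650
  i=5: C(10,5)·!5 = 252·44 = 11088
  i=6: C(10,6)·!4 = 210·9 = 1890
  i=7: C(10,7)·!3 = 120·2 = 240
  i=8: C(10,8)·!2 = 45·1 = 45
  i=9: C(10,9)·!1 = 10·0 = 0
  i=10: C(10,10)·!0 = 1·1 = 1
Total = 2293839.

2293839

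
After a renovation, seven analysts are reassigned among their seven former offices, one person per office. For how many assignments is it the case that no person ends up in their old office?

1854

!7 = 7! · Σ_{k=0}^{7} (-1)^k/k!
= 7! - 7!/1! + 7!/2! - 7!/3! + 7!/4! - 7!/5! + 7!/6! - 7!/7!
= 5040 - 5040 + 2520 - 840 + 210 - 42 + 7 - 1
= 1854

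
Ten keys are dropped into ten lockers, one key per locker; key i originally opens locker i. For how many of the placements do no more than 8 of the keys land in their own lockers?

# with exactly i fixed is C(10,i)·!(10-i); sum over i=0..8:
  i=0: C(10,0)·!10 = 1·1334961 = 1334961
  i=1: C(10,1)·!9 = 10·133496 = 1334960
  i=2: C(10,2)·!8 = 45·14833 = 667485
  i=3: C(10,3)·!7 = 120·1854 = 222480
  i=4: C(10,4)·!6 = 210·265 = 55650
  i=5: C(10,5)·!5 = 252·44 = 11088
  i=6: C(10,6)·!4 = 210·9 = 1890
  i=7: C(10,7)·!3 = 120·2 = 240
  i=8: C(10,8)·!2 = 45·1 = 45
Total = 3628799.

3628799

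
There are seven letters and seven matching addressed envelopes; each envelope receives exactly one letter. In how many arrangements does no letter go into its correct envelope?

1854

!7 is the nearest integer to 7!/e.
7! = 5040, and 5040/e ≈ 1854.11, so !7 = 1854.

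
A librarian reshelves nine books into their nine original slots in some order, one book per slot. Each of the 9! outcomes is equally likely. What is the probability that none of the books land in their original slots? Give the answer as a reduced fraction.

Favorable outcomes: !9 = 133496.
Total outcomes: 9! = 362880.
Probability = 133496/362880 = 16687/45360.

16687/45360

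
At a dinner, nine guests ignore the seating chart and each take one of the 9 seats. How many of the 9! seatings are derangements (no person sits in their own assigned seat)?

The subfactorial !9 = [9!/e] (nearest integer).
9! = 362880, and 362880/e ≈ 133496.09, so !9 = 133496.

133496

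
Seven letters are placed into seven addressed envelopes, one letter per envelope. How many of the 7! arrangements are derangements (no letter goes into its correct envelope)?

!7 is the nearest integer to 7!/e.
7! = 5040, and 5040/e ≈ 1854.11, so !7 = 1854.

1854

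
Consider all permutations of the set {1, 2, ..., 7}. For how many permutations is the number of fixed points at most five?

5039

# with exactly i fixed is C(7,i)·!(7-i); sum over i=0..5:
  i=0: C(7,0)·!7 = 1·1854 = 1854
  i=1: C(7,1)·!6 = 7·265 = 1855
  i=2: C(7,2)·!5 = 21·44 = 924
  i=3: C(7,3)·!4 = 35·9 = 315
  i=4: C(7,4)·!3 = 35·2 = 70
  i=5: C(7,5)·!2 = 21·1 = 21
Total = 5039.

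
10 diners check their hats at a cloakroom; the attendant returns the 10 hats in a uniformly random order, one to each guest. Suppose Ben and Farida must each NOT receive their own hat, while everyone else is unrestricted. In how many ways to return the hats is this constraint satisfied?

2943360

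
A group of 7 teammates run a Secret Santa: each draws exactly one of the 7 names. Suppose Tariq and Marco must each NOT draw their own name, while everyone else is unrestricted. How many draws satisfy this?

Let A_j be the event that the j-th constrained one is fixed. By inclusion-exclusion over the 2 events:
Σ_{j=0}^{2} (-1)^j C(2,j)(7-j)!
= C(2,0)·7! - C(2,1)·6! + C(2,2)·5!
= 5040 - 1440 + 120
= 3720

3720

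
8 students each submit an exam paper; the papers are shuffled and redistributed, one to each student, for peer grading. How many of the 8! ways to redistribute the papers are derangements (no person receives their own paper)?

14833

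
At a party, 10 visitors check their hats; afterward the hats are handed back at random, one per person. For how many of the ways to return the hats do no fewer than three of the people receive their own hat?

291394

# with exactly i fixed is C(10,i)·!(10-i); sum over i=3..10:
  i=3: C(10,3)·!7 = 120·1854 = 222480
  i=4: C(10,4)·!6 = 210·265 = 55650
  i=5: C(10,5)·!5 = 252·44 = 11088
  i=6: C(10,6)·!4 = 210·9 = 1890
  i=7: C(10,7)·!3 = 120·2 = 240
  i=8: C(10,8)·!2 = 45·1 = 45
  i=9: C(10,9)·!1 = 10·0 = 0
  i=10: C(10,10)·!0 = 1·1 = 1
Total = 291394.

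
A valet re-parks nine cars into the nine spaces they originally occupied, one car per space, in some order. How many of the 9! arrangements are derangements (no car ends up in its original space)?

133496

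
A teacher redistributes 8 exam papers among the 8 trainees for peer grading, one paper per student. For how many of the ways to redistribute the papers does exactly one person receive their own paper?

14832

Choose which one of the 8 is fixed: C(8,1) = 8.
The remaining 7 must be deranged: !7 = 1854.
Total: 8 × 1854 = 14832.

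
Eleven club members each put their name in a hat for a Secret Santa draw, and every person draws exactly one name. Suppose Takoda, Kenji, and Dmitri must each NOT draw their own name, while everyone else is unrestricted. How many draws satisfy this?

Inclusion-exclusion on the 3 forbidden self-matches:
Σ_{j=0}^{3} (-1)^j C(3,j)(11-j)!
= C(3,0)·11! - C(3,1)·10! + C(3,2)·9! - C(3,3)·8!
= 39916800 - 10886400 + 1088640 - 40320
= 30078720

30078720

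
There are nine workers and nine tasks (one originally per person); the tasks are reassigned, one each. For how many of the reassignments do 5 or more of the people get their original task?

1339

Sum C(9,i)·!(9-i) for i = 5..9:
  i=5: C(9,5)·!4 = 126·9 = 1134
  i=6: C(9,6)·!3 = 84·2 = 168
  i=7: C(9,7)·!2 = 36·1 = 36
  i=8: C(9,8)·!1 = 9·0 = 0
  i=9: C(9,9)·!0 = 1·1 = 1
Total = 1339.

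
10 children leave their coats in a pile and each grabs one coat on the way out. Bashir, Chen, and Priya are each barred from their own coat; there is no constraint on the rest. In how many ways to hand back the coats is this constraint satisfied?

2656080

Inclusion-exclusion on the 3 forbidden self-matches:
Σ_{j=0}^{3} (-1)^j C(3,j)(10-j)!
= C(3,0)·10! - C(3,1)·9! + C(3,2)·8! - C(3,3)·7!
= 3628800 - 1088640 + 120960 - 5040
= 2656080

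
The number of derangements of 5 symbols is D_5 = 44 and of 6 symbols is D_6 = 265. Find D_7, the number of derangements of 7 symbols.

D_7 = (7-1)·(D_6 + D_5) = 6·(265 + 44) = 6·309 = 1854.

1854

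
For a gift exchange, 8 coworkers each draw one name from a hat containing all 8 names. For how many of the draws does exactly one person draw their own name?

Pick the single fixed position: C(8,1) = 8 ways.
The remaining 7 must be deranged: !7 = 1854.
Total: 8 × 1854 = 14832.

14832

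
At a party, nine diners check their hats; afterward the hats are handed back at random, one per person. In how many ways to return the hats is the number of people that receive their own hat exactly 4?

5544

Choose which 4 of the 9 are fixed: C(9,4) = 126.
The other 5 form a derangement: !5 = 44.
Total: 126 × 44 = 5544.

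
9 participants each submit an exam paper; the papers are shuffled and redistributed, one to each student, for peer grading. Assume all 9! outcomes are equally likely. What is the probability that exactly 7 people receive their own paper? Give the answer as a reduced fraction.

Favorable outcomes: C(9,7)·!2 = 36·1 = 36.
Total outcomes: 9! = 362880.
Probability = 36/362880 = 1/10080.

1/10080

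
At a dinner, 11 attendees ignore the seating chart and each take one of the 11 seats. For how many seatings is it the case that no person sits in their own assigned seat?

14684570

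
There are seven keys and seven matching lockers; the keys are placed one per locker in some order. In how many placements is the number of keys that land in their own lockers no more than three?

4948

Sum C(7,i)·!(7-i) for i = 0..3:
  i=0: C(7,0)·!7 = 1·1854 = 1854
  i=1: C(7,1)·!6 = 7·265 = 1855
  i=2: C(7,2)·!5 = 21·44 = 924
  i=3: C(7,3)·!4 = 35·9 = 315
Total = 4948.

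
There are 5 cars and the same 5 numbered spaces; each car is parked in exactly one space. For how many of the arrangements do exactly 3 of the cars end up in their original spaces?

Pick the 3 fixed positions: C(5,3) = 10 ways.
The remaining 2 must be deranged: !2 = 1.
Total: 10 × 1 = 10.

10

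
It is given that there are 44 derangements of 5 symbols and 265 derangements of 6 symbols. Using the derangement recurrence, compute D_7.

D_7 = (7-1)·(D_6 + D_5) = 6·(265 + 44) = 6·309 = 1854.

1854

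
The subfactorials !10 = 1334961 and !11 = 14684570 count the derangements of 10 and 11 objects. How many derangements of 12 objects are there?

!12 = (12-1)·(!11 + !10) = 11·(14684570 + 1334961) = 11·16019531 = 176214841.

176214841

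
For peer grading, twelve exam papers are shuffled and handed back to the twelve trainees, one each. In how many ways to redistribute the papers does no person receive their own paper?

176214841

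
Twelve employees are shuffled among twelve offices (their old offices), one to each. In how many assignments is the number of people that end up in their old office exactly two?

88107426

Pick the 2 fixed positions: C(12,2) = 66 ways.
The other 10 form a derangement: !10 = 1334961.
Total: 66 × 1334961 = 88107426.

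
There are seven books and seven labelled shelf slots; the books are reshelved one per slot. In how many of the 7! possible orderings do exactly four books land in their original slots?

70

Pick the 4 fixed positions: C(7,4) = 35 ways.
The remaining 3 must be deranged: !3 = 2.
Total: 35 × 2 = 70.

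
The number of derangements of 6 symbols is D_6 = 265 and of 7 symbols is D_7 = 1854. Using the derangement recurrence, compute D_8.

14833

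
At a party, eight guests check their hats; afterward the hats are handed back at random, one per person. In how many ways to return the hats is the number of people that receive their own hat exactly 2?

7420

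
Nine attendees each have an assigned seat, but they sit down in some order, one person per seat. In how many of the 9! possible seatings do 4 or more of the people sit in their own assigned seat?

6883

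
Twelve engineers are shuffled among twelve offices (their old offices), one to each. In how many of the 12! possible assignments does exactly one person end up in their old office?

Choose which one of the 12 is fixed: C(12,1) = 12.
The remaining 11 must be deranged: !11 = 14684570.
Total: 12 × 14684570 = 176214840.

176214840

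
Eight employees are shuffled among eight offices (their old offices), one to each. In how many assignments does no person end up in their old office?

Recurrence: !8 = 7·(!7 + !6).
!8 = 7·(1854 + 265) = 7·2119 = 14833

14833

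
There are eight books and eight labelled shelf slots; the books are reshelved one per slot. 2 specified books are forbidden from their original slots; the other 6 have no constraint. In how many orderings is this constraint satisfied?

30960

Let A_j be the event that the j-th constrained one is fixed. By inclusion-exclusion over the 2 events:
Σ_{j=0}^{2} (-1)^j C(2,j)(8-j)!
= C(2,0)·8! - C(2,1)·7! + C(2,2)·6!
= 40320 - 10080 + 720
= 30960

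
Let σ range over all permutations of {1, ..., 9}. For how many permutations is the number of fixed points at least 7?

37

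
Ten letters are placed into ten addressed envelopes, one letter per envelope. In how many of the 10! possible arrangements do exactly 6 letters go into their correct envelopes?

1890

Pick the 6 fixed positions: C(10,6) = 210 ways.
The other 4 form a derangement: !4 = 9.
Total: 210 × 9 = 1890.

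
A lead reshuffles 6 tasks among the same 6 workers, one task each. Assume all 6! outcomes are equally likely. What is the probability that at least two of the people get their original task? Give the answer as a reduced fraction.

Favorable outcomes: Σ_{i≥2} C(6,i)·!(6-i) = 15·9 + 20·2 + 15·1 + 6·0 + 1·1 = 191.
Total outcomes: 6! = 720.
Probability = 191/720 = 191/720.

191/720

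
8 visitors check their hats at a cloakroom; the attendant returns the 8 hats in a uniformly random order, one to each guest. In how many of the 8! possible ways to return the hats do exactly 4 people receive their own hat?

Pick the 4 fixed positions: C(8,4) = 70 ways.
The other 4 form a derangement: !4 = 9.
Total: 70 × 9 = 630.

630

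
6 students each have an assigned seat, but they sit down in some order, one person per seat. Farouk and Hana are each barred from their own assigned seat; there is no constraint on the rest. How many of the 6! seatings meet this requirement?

504

Inclusion-exclusion on the 2 forbidden self-matches:
Σ_{j=0}^{2} (-1)^j C(2,j)(6-j)!
= C(2,0)·6! - C(2,1)·5! + C(2,2)·4!
= 720 - 240 + 24
= 504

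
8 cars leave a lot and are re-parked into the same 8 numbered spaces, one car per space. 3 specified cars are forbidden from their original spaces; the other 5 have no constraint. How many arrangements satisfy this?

27240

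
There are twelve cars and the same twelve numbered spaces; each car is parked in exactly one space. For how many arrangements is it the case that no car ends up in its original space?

176214841

By inclusion-exclusion, !12 = Σ (-1)^k · 12!/k! for k=0..12
= 12! - 12!/1! + 12!/2! - 12!/3! + 12!/4! - 12!/5! + 12!/6! - 12!/7! + 12!/8! - 12!/9! + 12!/10! - 12!/11! + 12!/12!
= 479001600 - 479001600 + 239500800 - 79833600 + 19958400 - 3991680 + 665280 - 95040 + 11880 - 1320 + 132 - 12 + 1
= 176214841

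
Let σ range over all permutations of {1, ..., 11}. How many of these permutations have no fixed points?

14684570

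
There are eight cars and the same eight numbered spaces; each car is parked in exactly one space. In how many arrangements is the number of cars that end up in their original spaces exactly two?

Choose which 2 of the 8 are fixed: C(8,2) = 28.
The remaining 6 must be deranged: !6 = 265.
Total: 28 × 265 = 7420.

7420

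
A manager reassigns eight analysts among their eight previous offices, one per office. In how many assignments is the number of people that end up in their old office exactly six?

Choose which 6 of the 8 are fixed: C(8,6) = 28.
The other 2 form a derangement: !2 = 1.
Total: 28 × 1 = 28.

28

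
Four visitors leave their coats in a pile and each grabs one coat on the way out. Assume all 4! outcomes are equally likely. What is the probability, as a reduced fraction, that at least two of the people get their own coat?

Favorable outcomes: Σ_{i≥2} C(4,i)·!(4-i) = 6·1 + 4·0 + 1·1 = 7.
Total outcomes: 4! = 24.
Probability = 7/24 = 7/24.

7/24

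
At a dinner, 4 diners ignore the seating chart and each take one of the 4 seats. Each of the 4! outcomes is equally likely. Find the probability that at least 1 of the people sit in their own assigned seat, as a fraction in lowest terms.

5/8

Favorable outcomes: Σ_{i≥1} C(4,i)·!(4-i) = 4·2 + 6·1 + 4·0 + 1·1 = 15.
Total outcomes: 4! = 24.
Probability = 15/24 = 5/8.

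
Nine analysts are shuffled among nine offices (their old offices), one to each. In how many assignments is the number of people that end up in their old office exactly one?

133497

Choose which one of the 9 is fixed: C(9,1) = 9.
The other 8 form a derangement: !8 = 14833.
Total: 9 × 14833 = 133497.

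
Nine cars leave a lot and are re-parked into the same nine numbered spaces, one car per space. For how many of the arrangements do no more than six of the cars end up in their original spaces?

# with exactly i fixed is C(9,i)·!(9-i); sum over i=0..6:
  i=0: C(9,0)·!9 = 1·133496 = 133496
  i=1: C(9,1)·!8 = 9·14833 = 133497
  i=2: C(9,2)·!7 = 36·1854 = 66744
  i=3: C(9,3)·!6 = 84·265 = 22260
  i=4: C(9,4)·!5 = 126·44 = 5544
  i=5: C(9,5)·!4 = 126·9 = 1134
  i=6: C(9,6)·!3 = 84·2 = 168
Total = 362843.

362843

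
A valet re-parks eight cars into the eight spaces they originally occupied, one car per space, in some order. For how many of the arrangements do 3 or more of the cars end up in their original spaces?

3235

Sum C(8,i)·!(8-i) for i = 3..8:
  i=3: C(8,3)·!5 = 56·44 = 2464
  i=4: C(8,4)·!4 = 70·9 = 630
  i=5: C(8,5)·!3 = 56·2 = 112
  i=6: C(8,6)·!2 = 28·1 = 28
  i=7: C(8,7)·!1 = 8·0 = 0
  i=8: C(8,8)·!0 = 1·1 = 1
Total = 3235.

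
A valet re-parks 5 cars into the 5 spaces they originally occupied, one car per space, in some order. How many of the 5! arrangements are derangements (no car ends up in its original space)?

44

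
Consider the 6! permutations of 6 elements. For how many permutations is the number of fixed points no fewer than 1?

455

# with exactly i fixed is C(6,i)·!(6-i); sum over i=1..6:
  i=1: C(6,1)·!5 = 6·44 = 264
  i=2: C(6,2)·!4 = 15·9 = 135
  i=3: C(6,3)·!3 = 20·2 = 40
  i=4: C(6,4)·!2 = 15·1 = 15
  i=5: C(6,5)·!1 = 6·0 = 0
  i=6: C(6,6)·!0 = 1·1 = 1
Total = 455.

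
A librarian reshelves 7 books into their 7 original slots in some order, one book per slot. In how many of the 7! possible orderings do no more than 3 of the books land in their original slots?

Sum C(7,i)·!(7-i) for i = 0..3:
  i=0: C(7,0)·!7 = 1·1854 = 1854
  i=1: C(7,1)·!6 = 7·265 = 1855
  i=2: C(7,2)·!5 = 21·44 = 924
  i=3: C(7,3)·!4 = 35·9 = 315
Total = 4948.

4948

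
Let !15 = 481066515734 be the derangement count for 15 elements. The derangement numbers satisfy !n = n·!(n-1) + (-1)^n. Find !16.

!16 = 16·481066515734 + 1 = 7697064251745.

7697064251745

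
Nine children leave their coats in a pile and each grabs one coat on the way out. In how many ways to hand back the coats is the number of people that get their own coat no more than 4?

361541

Sum C(9,i)·!(9-i) for i = 0..4:
  i=0: C(9,0)·!9 = 1·133496 = 133496
  i=1: C(9,1)·!8 = 9·14833 = 133497
  i=2: C(9,2)·!7 = 36·1854 = 66744
  i=3: C(9,3)·!6 = 84·265 = 22260
  i=4: C(9,4)·!5 = 126·44 = 5544
Total = 361541.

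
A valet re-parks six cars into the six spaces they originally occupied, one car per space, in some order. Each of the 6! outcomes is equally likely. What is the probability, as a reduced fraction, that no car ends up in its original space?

Favorable outcomes: !6 = 265.
Total outcomes: 6! = 720.
Probability = 265/720 = 53/144.

53/144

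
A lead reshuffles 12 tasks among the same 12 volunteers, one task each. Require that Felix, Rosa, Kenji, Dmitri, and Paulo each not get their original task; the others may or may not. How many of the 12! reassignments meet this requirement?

312273360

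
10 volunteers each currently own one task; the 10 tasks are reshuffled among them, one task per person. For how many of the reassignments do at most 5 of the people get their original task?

Sum C(10,i)·!(10-i) for i = 0..5:
  i=0: C(10,0)·!10 = 1·1334961 = 1334961
  i=1: C(10,1)·!9 = 10·133496 = 1334960
  i=2: C(10,2)·!8 = 45·14833 = 667485
  i=3: C(10,3)·!7 = 120·1854 = 222480
  i=4: C(10,4)·!6 = 210·265 = 55650
  i=5: C(10,5)·!5 = 252·44 = 11088
Total = 3626624.

3626624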